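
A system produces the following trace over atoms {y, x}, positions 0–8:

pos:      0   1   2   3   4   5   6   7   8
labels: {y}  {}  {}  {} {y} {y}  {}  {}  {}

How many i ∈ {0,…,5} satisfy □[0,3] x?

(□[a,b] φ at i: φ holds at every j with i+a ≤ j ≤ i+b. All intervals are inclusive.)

0

Evaluate at each i in [0,5]:
  i=0: ✗ (fails at j=0)
  i=1: ✗ (fails at j=1)
  i=2: ✗ (fails at j=2)
  i=3: ✗ (fails at j=3)
  i=4: ✗ (fails at j=4)
  i=5: ✗ (fails at j=5)
Positions where it holds: {} → 0.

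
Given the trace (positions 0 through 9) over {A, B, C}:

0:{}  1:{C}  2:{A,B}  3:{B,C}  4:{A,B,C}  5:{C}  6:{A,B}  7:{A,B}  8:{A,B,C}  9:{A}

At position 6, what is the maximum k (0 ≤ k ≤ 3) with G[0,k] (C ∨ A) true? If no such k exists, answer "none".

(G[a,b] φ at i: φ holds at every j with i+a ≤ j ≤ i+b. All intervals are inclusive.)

(C ∨ A) must hold from j=6 onward; find where it first fails.
  j=6: holds
  j=7: holds
  j=8: holds
  j=9: holds
Holds through j=9; largest k = 3.

3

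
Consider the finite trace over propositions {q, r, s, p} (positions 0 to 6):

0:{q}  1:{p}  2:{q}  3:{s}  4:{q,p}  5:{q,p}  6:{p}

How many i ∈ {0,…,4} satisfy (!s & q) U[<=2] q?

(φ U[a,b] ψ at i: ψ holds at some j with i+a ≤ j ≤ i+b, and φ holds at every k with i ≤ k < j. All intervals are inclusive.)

Evaluate at each i in [0,4]:
  i=0: ✓ (rhs at j=0)
  i=1: ✗ (lhs fails at k=1 before rhs at j=2)
  i=2: ✓ (rhs at j=2)
  i=3: ✗ (lhs fails at k=3 before rhs at j=4)
  i=4: ✓ (rhs at j=4)
Positions where it holds: {0, 2, 4} → 3.

3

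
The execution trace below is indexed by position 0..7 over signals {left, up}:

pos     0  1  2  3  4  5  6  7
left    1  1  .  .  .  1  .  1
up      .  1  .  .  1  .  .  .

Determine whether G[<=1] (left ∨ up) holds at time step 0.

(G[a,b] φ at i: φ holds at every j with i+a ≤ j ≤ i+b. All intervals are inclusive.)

Holds

Check (left ∨ up) at every j in [0,1]:
  j=0: true
  j=1: true
All positions satisfy it → formula holds.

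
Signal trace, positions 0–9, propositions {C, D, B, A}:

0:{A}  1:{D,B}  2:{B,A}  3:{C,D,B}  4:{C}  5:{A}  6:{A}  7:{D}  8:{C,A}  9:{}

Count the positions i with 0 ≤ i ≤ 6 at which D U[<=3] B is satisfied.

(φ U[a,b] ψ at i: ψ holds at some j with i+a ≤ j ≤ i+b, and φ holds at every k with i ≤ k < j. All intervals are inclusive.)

3

Evaluate at each i in [0,6]:
  i=0: ✗ (lhs fails at k=0 before rhs at j=1)
  i=1: ✓ (rhs at j=1)
  i=2: ✓ (rhs at j=2)
  i=3: ✓ (rhs at j=3)
  i=4: ✗ (no rhs in [4,7])
  i=5: ✗ (no rhs in [5,8])
  i=6: ✗ (no rhs in [6,9])
Positions where it holds: {1, 2, 3} → 3.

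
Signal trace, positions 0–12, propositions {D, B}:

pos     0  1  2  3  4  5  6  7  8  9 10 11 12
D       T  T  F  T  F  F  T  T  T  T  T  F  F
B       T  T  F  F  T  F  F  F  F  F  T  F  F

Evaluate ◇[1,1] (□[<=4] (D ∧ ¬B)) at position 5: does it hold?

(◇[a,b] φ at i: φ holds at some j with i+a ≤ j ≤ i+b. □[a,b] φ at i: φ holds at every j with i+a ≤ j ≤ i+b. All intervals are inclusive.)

False

Check □[<=4] (D ∧ ¬B) at each j in [6,6]:
  j=6: fails at 10
No position in the window satisfies it → formula fails.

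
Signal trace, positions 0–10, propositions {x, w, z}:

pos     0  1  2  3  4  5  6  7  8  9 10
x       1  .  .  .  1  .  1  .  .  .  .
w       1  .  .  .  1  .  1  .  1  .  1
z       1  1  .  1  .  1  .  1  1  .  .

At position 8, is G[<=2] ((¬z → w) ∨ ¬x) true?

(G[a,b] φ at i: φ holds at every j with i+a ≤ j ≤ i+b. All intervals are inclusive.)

Holds

Check ((¬z → w) ∨ ¬x) at every j in [8,10]:
  j=8: true
  j=9: true
  j=10: true
All positions satisfy it → formula holds.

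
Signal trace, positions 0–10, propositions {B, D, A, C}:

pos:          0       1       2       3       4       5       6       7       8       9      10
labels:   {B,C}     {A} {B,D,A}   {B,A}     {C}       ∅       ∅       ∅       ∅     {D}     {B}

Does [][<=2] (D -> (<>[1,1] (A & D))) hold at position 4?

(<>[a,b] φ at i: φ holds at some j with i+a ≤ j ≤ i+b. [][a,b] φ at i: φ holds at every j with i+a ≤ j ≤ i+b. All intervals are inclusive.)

Yes

Check (D -> (<>[1,1] (A & D))) at every j in [4,6]:
  j=4: antecedent false → ✓
  j=5: antecedent false → ✓
  j=6: antecedent false → ✓
All positions satisfy it → formula holds.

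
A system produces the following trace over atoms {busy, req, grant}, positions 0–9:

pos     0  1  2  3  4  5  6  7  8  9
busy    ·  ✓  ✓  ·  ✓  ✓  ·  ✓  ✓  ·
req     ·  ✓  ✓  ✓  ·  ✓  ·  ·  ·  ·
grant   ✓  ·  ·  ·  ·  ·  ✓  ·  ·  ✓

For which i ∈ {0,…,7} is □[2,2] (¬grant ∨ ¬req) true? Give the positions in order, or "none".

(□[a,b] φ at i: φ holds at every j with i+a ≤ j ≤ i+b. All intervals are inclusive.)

0, 1, 2, 3, 4, 5, 6, 7

Evaluate at each i in [0,7]:
  i=0: ✓ (all of [2,2])
  i=1: ✓ (all of [3,3])
  i=2: ✓ (all of [4,4])
  i=3: ✓ (all of [5,5])
  i=4: ✓ (all of [6,6])
  i=5: ✓ (all of [7,7])
  i=6: ✓ (all of [8,8])
  i=7: ✓ (all of [9,9])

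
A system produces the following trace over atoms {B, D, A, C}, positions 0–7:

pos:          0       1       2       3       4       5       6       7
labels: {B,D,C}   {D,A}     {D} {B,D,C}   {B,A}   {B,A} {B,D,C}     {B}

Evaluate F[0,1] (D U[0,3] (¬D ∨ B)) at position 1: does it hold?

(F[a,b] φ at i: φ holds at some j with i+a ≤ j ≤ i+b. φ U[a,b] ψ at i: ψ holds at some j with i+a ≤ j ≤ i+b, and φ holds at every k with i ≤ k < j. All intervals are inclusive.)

Holds

Check (D U[0,3] (¬D ∨ B)) at each j in [1,2]:
  j=1: holds
  j=2: holds
Found at j=1 → formula holds.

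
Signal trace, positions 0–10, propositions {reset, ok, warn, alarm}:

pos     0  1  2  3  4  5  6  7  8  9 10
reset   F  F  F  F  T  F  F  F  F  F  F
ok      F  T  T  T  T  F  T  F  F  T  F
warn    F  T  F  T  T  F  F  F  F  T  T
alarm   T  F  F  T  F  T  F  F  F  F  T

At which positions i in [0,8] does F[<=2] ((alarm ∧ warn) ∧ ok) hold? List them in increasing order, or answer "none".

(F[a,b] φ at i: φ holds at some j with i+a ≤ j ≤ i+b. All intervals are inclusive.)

Evaluate at each i in [0,8]:
  i=0: ✗ (none in [0,2])
  i=1: ✓ (witness j=3)
  i=2: ✓ (witness j=3)
  i=3: ✓ (witness j=3)
  i=4: ✗ (none in [4,6])
  i=5: ✗ (none in [5,7])
  i=6: ✗ (none in [6,8])
  i=7: ✗ (none in [7,9])
  i=8: ✗ (none in [8,10])

1, 2, 3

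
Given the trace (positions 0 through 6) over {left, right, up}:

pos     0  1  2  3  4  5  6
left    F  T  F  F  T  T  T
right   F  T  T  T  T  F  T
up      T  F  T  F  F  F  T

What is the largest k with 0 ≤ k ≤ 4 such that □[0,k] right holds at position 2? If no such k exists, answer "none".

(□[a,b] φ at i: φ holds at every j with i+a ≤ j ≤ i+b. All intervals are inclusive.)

2

right must hold from j=2 onward; find where it first fails.
  j=2: holds
  j=3: holds
  j=4: holds
  j=5: fails
Holds on [2,4], so largest k = 2.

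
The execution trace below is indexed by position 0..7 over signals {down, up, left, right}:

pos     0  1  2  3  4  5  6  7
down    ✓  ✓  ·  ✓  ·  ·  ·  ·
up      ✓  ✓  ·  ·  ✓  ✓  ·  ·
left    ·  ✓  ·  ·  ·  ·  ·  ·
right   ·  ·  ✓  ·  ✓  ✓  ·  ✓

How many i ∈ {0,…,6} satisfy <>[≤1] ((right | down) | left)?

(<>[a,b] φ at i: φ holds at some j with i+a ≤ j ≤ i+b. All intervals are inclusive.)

Evaluate at each i in [0,6]:
  i=0: ✓ (witness j=0)
  i=1: ✓ (witness j=1)
  i=2: ✓ (witness j=2)
  i=3: ✓ (witness j=3)
  i=4: ✓ (witness j=4)
  i=5: ✓ (witness j=5)
  i=6: ✓ (witness j=7)
Positions where it holds: {0, 1, 2, 3, 4, 5, 6} → 7.

7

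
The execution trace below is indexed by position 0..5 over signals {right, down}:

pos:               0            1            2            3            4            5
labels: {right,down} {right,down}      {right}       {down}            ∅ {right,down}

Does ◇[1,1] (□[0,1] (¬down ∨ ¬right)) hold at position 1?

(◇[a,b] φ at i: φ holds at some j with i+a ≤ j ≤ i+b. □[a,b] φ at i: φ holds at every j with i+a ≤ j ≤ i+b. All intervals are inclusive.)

Check □[0,1] (¬down ∨ ¬right) at each j in [2,2]:
  j=2: holds on [2,3]
Found at j=2 → formula holds.

Holds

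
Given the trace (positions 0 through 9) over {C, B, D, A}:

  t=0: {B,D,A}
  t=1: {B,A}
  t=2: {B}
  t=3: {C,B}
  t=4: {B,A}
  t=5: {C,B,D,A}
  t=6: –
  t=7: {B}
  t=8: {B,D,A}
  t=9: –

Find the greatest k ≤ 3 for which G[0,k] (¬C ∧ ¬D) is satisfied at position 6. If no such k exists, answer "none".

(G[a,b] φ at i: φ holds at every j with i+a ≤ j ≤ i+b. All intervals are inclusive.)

(¬C ∧ ¬D) must hold from j=6 onward; find where it first fails.
  j=6: holds
  j=7: holds
  j=8: fails
Holds on [6,7], so largest k = 1.

1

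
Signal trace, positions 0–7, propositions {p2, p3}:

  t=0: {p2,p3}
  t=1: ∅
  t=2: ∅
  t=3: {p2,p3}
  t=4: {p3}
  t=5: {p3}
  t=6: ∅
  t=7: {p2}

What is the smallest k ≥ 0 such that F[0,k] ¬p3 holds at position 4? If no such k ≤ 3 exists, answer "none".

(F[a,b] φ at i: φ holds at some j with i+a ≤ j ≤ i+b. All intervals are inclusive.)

Scan j = 4,5,… for ¬p3:
  j=4: fails
  j=5: fails
  j=6: holds
First hit at j=6, so smallest k = 6-4 = 2.

2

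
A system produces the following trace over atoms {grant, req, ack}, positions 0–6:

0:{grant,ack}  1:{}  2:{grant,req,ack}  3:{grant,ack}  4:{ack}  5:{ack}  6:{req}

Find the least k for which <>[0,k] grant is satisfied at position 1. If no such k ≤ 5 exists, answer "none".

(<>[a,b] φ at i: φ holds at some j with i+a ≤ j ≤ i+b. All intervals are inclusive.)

1

Scan j = 1,2,… for grant:
  j=1: fails
  j=2: holds
First hit at j=2, so smallest k = 2-1 = 1.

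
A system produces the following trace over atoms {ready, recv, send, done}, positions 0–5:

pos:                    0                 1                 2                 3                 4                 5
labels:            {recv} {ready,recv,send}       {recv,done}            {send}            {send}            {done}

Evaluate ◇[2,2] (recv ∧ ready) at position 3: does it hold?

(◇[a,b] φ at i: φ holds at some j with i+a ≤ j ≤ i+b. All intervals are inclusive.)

Check (recv ∧ ready) at each j in [5,5]:
  j=5: false
No position in the window satisfies it → formula fails.

No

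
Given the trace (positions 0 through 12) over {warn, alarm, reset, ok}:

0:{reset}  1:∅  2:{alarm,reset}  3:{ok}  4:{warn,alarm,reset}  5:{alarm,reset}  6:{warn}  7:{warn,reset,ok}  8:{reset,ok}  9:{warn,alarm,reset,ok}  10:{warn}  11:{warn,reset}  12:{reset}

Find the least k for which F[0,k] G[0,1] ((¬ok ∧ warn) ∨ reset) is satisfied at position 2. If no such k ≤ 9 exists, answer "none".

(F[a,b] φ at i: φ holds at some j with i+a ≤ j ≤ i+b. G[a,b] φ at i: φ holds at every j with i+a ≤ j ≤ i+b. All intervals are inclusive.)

Scan j = 2,3,… for G[0,1] ((¬ok ∧ warn) ∨ reset):
  j=2: fails
  j=3: fails
  j=4: holds
First hit at j=4, so smallest k = 4-2 = 2.

2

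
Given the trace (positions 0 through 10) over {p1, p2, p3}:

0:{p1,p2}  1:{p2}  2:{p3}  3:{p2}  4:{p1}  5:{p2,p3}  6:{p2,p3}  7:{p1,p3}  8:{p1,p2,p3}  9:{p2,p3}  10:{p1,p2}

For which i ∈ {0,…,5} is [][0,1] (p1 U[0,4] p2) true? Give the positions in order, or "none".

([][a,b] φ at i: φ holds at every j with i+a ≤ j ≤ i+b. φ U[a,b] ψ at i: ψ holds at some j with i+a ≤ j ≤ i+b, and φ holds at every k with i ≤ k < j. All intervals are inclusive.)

0, 3, 4, 5

Evaluate at each i in [0,5]:
  i=0: ✓ (all of [0,1])
  i=1: ✗ (fails at j=2)
  i=2: ✗ (fails at j=2)
  i=3: ✓ (all of [3,4])
  i=4: ✓ (all of [4,5])
  i=5: ✓ (all of [5,6])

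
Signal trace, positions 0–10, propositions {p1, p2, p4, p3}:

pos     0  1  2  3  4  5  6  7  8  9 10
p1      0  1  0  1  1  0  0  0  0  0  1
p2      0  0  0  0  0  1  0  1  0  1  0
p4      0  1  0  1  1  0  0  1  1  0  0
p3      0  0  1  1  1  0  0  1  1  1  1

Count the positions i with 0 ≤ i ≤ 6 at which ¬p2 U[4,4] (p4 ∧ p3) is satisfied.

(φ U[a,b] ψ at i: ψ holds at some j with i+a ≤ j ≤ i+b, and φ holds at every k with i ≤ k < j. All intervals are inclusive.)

1

Evaluate at each i in [0,6]:
  i=0: ✓ (rhs at j=4; lhs holds on [0,3])
  i=1: ✗ (no rhs in [5,5])
  i=2: ✗ (no rhs in [6,6])
  i=3: ✗ (lhs fails at k=5 before rhs at j=7)
  i=4: ✗ (lhs fails at k=5 before rhs at j=8)
  i=5: ✗ (no rhs in [9,9])
  i=6: ✗ (no rhs in [10,10])
Positions where it holds: {0} → 1.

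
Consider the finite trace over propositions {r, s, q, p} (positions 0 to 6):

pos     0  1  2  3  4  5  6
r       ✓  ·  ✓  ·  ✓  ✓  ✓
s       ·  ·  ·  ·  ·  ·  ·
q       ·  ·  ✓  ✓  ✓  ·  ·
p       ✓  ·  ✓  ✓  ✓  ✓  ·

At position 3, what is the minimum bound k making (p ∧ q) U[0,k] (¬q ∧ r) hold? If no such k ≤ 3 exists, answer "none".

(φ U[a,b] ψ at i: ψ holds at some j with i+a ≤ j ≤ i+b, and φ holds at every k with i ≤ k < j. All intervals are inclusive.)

Need earliest j ≥ 3 with (¬q ∧ r), and (p ∧ q) at every k in [3,j-1].
  j=3: rhs fails.
  j=4: rhs fails.
  j=5: rhs holds; lhs holds on [3,4]. k = 2.

2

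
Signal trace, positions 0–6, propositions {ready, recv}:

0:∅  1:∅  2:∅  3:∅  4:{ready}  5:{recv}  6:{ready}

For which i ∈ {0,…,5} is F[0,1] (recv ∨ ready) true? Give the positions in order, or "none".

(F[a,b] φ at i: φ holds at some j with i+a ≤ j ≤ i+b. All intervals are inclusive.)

3, 4, 5

Evaluate at each i in [0,5]:
  i=0: ✗ (none in [0,1])
  i=1: ✗ (none in [1,2])
  i=2: ✗ (none in [2,3])
  i=3: ✓ (witness j=4)
  i=4: ✓ (witness j=4)
  i=5: ✓ (witness j=5)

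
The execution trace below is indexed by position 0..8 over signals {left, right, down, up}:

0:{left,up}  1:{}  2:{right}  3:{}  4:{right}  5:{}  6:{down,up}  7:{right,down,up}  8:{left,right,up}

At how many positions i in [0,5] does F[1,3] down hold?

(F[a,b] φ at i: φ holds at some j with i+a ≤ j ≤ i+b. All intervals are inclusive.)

Evaluate at each i in [0,5]:
  i=0: ✗ (none in [1,3])
  i=1: ✗ (none in [2,4])
  i=2: ✗ (none in [3,5])
  i=3: ✓ (witness j=6)
  i=4: ✓ (witness j=6)
  i=5: ✓ (witness j=6)
Positions where it holds: {3, 4, 5} → 3.

3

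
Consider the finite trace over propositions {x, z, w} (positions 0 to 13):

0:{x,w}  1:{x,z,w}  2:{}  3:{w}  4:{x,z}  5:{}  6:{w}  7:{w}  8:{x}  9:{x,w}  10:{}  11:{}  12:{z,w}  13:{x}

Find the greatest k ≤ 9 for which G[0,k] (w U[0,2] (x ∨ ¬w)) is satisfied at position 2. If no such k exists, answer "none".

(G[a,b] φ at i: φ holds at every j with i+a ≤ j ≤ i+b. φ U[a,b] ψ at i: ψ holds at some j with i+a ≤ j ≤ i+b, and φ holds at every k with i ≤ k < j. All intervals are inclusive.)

9

(w U[0,2] (x ∨ ¬w)) must hold from j=2 onward; find where it first fails.
  j=2: holds
  j=3: holds
  j=4: holds
  j=5: holds
  j=6: holds
  j=7: holds
  j=8: holds
  j=9: holds
  j=10: holds
  j=11: holds
Holds through j=11; largest k = 9.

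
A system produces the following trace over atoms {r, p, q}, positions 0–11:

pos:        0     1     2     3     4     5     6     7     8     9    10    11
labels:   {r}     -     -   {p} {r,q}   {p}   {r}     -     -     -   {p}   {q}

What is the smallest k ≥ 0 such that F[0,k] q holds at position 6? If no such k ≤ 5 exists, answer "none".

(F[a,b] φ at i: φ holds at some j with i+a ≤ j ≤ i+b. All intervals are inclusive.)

5

Scan j = 6,7,… for q:
  j=6: fails
  j=7: fails
  j=8: fails
  j=9: fails
  j=10: fails
  j=11: holds
First hit at j=11, so smallest k = 11-6 = 5.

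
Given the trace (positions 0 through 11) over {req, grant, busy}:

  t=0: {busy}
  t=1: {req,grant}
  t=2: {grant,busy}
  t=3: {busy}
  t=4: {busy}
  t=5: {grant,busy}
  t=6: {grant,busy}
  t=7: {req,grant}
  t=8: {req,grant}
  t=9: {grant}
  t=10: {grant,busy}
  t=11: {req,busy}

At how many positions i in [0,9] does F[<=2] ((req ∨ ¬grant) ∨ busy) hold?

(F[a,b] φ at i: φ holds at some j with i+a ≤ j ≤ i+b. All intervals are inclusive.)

10

Evaluate at each i in [0,9]:
  i=0: ✓ (witness j=0)
  i=1: ✓ (witness j=1)
  i=2: ✓ (witness j=2)
  i=3: ✓ (witness j=3)
  i=4: ✓ (witness j=4)
  i=5: ✓ (witness j=5)
  i=6: ✓ (witness j=6)
  i=7: ✓ (witness j=7)
  i=8: ✓ (witness j=8)
  i=9: ✓ (witness j=10)
Positions where it holds: {0, 1, 2, 3, 4, 5, 6, 7, 8, 9} → 10.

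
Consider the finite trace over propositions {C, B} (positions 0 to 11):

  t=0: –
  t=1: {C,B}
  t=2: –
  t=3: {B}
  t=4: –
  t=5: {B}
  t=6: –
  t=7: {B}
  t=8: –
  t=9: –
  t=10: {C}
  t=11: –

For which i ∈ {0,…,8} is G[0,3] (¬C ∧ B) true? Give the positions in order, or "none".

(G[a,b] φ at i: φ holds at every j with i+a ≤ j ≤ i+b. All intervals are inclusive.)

none

Evaluate at each i in [0,8]:
  i=0: ✗ (fails at j=0)
  i=1: ✗ (fails at j=1)
  i=2: ✗ (fails at j=2)
  i=3: ✗ (fails at j=4)
  i=4: ✗ (fails at j=4)
  i=5: ✗ (fails at j=6)
  i=6: ✗ (fails at j=6)
  i=7: ✗ (fails at j=8)
  i=8: ✗ (fails at j=8)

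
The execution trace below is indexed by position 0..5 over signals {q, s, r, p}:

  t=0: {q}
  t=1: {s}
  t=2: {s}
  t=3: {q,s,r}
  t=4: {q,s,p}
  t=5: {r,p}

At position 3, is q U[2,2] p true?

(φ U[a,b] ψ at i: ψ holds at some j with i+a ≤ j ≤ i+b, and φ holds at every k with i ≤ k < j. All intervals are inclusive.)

Need some j in [5,5] with p, and q at every k in [3,j-1].
  j=5: p holds; q holds at every k in [3,4] → satisfied.

Holds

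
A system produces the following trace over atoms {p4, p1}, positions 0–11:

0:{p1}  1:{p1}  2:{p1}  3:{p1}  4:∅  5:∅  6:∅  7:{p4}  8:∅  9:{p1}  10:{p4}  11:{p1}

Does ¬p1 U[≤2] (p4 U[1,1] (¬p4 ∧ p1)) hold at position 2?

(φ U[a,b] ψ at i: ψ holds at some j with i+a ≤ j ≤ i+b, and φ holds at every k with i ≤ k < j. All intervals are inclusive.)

Does not hold

Need some j in [2,4] with (p4 U[1,1] (¬p4 ∧ p1)), and ¬p1 at every k in [2,j-1].
  j=2: (p4 U[1,1] (¬p4 ∧ p1)) — fails.
  j=3: (p4 U[1,1] (¬p4 ∧ p1)) — fails.
  j=4: (p4 U[1,1] (¬p4 ∧ p1)) — fails.
No j in the window works → until fails.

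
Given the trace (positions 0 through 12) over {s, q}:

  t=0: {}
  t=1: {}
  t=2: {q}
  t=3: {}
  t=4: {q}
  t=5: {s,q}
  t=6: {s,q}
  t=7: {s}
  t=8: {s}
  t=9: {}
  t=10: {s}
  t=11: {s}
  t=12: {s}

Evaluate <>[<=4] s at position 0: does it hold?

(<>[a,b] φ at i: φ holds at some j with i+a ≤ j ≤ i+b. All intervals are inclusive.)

Check s at each j in [0,4]:
  j=0: false
  j=1: false
  j=2: false
  j=3: false
  j=4: false
No position in the window satisfies it → formula fails.

False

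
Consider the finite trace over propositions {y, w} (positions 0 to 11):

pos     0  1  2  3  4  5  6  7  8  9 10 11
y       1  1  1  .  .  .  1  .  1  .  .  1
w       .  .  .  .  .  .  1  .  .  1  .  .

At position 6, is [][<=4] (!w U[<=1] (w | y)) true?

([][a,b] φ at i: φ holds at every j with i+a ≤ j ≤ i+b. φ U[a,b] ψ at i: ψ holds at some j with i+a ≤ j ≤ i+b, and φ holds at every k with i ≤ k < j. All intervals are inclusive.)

Check (!w U[<=1] (w | y)) at every j in [6,10]:
  j=6: holds
  j=7: holds
  j=8: holds
  j=9: holds
  j=10: holds
All positions satisfy it → formula holds.

Holds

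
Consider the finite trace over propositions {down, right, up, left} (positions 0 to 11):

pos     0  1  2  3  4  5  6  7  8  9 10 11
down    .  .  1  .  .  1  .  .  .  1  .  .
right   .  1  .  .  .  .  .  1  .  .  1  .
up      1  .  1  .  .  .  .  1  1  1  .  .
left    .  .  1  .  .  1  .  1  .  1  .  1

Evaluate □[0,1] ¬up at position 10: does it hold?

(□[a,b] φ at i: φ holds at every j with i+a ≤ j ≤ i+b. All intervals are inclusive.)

True

Check ¬up at every j in [10,11]:
  j=10: true
  j=11: true
All positions satisfy it → formula holds.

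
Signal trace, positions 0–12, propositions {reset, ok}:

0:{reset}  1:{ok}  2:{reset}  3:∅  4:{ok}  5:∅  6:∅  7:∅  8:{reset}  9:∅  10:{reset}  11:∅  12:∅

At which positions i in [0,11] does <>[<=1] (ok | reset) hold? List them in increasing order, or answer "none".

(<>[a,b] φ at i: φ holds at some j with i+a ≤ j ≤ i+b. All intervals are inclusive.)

0, 1, 2, 3, 4, 7, 8, 9, 10

Evaluate at each i in [0,11]:
  i=0: ✓ (witness j=0)
  i=1: ✓ (witness j=1)
  i=2: ✓ (witness j=2)
  i=3: ✓ (witness j=4)
  i=4: ✓ (witness j=4)
  i=5: ✗ (none in [5,6])
  i=6: ✗ (none in [6,7])
  i=7: ✓ (witness j=8)
  i=8: ✓ (witness j=8)
  i=9: ✓ (witness j=10)
  i=10: ✓ (witness j=10)
  i=11: ✗ (none in [11,12])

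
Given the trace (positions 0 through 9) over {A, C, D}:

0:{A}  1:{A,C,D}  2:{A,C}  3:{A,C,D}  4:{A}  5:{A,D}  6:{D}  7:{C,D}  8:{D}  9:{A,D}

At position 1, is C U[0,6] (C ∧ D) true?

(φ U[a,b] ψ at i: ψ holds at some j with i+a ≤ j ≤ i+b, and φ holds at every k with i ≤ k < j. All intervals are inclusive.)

Need some j in [1,7] with (C ∧ D), and C at every k in [1,j-1].
  j=1: (C ∧ D) holds; no prefix to check → satisfied.

True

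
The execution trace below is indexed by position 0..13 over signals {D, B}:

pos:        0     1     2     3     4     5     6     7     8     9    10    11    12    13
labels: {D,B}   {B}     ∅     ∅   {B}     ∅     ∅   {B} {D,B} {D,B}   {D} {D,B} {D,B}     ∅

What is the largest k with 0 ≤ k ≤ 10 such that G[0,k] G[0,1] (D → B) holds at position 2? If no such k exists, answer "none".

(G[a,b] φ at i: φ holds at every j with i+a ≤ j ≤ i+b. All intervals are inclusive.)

6

G[0,1] (D → B) must hold from j=2 onward; find where it first fails.
  j=2: holds
  j=3: holds
  j=4: holds
  j=5: holds
  j=6: holds
  j=7: holds
  j=8: holds
  j=9: fails
Holds on [2,8], so largest k = 6.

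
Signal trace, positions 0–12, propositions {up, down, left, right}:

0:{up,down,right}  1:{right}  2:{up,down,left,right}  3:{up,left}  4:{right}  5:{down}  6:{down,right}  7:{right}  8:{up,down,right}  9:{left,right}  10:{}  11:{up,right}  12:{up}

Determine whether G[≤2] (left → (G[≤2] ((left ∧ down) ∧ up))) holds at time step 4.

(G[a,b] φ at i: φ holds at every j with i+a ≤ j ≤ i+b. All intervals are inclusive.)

True

Check (left → (G[≤2] ((left ∧ down) ∧ up))) at every j in [4,6]:
  j=4: antecedent false → ✓
  j=5: antecedent false → ✓
  j=6: antecedent false → ✓
All positions satisfy it → formula holds.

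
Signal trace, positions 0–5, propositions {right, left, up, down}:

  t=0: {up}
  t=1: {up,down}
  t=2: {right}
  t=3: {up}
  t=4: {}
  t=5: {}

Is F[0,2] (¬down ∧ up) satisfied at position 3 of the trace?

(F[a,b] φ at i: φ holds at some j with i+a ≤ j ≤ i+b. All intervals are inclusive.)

Check (¬down ∧ up) at each j in [3,5]:
  j=3: true
  j=4: false
  j=5: false
Found at j=3 → formula holds.

True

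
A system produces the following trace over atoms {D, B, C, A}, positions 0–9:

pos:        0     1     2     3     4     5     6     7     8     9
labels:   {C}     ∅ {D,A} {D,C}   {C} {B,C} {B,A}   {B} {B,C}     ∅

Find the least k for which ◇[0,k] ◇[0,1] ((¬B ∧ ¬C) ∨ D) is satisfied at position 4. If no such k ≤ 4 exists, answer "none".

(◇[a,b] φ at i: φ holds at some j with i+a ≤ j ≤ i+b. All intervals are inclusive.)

4

Scan j = 4,5,… for ◇[0,1] ((¬B ∧ ¬C) ∨ D):
  j=4: fails
  j=5: fails
  j=6: fails
  j=7: fails
  j=8: holds
First hit at j=8, so smallest k = 8-4 = 4.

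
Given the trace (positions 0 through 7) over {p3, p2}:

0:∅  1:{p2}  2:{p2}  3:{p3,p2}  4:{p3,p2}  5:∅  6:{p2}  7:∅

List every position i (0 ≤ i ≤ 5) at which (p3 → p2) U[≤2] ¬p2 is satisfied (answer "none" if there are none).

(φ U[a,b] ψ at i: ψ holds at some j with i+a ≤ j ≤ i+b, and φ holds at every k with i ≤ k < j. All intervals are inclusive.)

0, 3, 4, 5

Evaluate at each i in [0,5]:
  i=0: ✓ (rhs at j=0)
  i=1: ✗ (no rhs in [1,3])
  i=2: ✗ (no rhs in [2,4])
  i=3: ✓ (rhs at j=5; lhs holds on [3,4])
  i=4: ✓ (rhs at j=5; lhs holds on [4,4])
  i=5: ✓ (rhs at j=5)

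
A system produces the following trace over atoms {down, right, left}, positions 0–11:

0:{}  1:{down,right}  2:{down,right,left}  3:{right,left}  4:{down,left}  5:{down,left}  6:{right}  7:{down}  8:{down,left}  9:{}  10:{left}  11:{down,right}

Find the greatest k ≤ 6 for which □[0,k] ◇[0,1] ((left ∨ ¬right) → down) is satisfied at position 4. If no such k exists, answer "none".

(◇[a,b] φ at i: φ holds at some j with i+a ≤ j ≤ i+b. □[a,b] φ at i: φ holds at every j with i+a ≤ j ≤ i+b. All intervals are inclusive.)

4

◇[0,1] ((left ∨ ¬right) → down) must hold from j=4 onward; find where it first fails.
  j=4: holds
  j=5: holds
  j=6: holds
  j=7: holds
  j=8: holds
  j=9: fails
Holds on [4,8], so largest k = 4.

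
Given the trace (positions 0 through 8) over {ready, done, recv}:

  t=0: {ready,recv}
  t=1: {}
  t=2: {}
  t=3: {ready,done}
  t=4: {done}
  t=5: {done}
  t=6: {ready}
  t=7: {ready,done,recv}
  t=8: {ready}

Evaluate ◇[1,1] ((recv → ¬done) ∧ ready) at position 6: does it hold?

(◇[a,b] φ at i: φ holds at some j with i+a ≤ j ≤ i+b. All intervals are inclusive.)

Does not hold

Check ((recv → ¬done) ∧ ready) at each j in [7,7]:
  j=7: false
No position in the window satisfies it → formula fails.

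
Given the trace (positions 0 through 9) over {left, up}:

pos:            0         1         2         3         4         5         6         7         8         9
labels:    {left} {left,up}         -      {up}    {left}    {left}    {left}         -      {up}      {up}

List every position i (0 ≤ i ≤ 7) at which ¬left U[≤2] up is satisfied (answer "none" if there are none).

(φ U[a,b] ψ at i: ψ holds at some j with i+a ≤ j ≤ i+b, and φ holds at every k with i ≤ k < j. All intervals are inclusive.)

1, 2, 3, 7

Evaluate at each i in [0,7]:
  i=0: ✗ (lhs fails at k=0 before rhs at j=1)
  i=1: ✓ (rhs at j=1)
  i=2: ✓ (rhs at j=3; lhs holds on [2,2])
  i=3: ✓ (rhs at j=3)
  i=4: ✗ (no rhs in [4,6])
  i=5: ✗ (no rhs in [5,7])
  i=6: ✗ (lhs fails at k=6 before rhs at j=8)
  i=7: ✓ (rhs at j=8; lhs holds on [7,7])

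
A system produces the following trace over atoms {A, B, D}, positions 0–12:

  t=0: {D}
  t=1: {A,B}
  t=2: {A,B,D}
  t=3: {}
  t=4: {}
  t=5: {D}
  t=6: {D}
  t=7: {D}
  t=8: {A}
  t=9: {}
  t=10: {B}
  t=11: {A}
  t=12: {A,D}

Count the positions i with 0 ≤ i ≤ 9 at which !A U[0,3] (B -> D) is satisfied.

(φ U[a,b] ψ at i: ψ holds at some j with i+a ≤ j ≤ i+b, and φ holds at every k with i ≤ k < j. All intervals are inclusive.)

9

Evaluate at each i in [0,9]:
  i=0: ✓ (rhs at j=0)
  i=1: ✗ (lhs fails at k=1 before rhs at j=2)
  i=2: ✓ (rhs at j=2)
  i=3: ✓ (rhs at j=3)
  i=4: ✓ (rhs at j=4)
  i=5: ✓ (rhs at j=5)
  i=6: ✓ (rhs at j=6)
  i=7: ✓ (rhs at j=7)
  i=8: ✓ (rhs at j=8)
  i=9: ✓ (rhs at j=9)
Positions where it holds: {0, 2, 3, 4, 5, 6, 7, 8, 9} → 9.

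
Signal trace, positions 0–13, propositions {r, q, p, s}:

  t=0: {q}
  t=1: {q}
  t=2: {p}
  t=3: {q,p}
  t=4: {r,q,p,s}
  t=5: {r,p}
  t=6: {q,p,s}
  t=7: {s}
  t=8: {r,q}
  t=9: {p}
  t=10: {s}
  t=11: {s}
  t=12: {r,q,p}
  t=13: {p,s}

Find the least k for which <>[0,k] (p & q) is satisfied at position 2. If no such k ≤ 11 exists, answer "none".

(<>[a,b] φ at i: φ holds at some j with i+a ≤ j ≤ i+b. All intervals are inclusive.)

1

Scan j = 2,3,… for (p & q):
  j=2: fails
  j=3: holds
First hit at j=3, so smallest k = 3-2 = 1.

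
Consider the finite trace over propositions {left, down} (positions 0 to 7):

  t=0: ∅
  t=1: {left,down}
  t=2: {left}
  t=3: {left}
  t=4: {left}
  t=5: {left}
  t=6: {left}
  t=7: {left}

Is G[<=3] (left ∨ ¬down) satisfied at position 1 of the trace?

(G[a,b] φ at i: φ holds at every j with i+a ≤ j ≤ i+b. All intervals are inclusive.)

Yes

Check (left ∨ ¬down) at every j in [1,4]:
  j=1: true
  j=2: true
  j=3: true
  j=4: true
All positions satisfy it → formula holds.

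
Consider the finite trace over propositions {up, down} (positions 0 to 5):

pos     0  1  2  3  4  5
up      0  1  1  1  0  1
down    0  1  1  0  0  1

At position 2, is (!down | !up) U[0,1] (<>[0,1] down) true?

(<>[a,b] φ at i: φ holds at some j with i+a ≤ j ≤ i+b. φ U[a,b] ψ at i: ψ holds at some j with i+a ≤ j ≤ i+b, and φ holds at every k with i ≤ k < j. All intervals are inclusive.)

True

Need some j in [2,3] with <>[0,1] down, and (!down | !up) at every k in [2,j-1].
  j=2: <>[0,1] down holds; no prefix to check → satisfied.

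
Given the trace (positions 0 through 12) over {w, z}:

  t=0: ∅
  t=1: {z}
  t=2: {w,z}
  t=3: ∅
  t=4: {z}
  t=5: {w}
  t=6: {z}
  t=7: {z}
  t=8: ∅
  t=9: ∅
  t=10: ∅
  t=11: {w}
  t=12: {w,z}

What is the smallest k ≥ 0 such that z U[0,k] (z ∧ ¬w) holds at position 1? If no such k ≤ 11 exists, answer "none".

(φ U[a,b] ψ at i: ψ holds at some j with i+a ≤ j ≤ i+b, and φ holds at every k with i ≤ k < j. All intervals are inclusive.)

Need earliest j ≥ 1 with (z ∧ ¬w), and z at every k in [1,j-1].
  j=1: rhs holds (empty prefix). k = 0.

0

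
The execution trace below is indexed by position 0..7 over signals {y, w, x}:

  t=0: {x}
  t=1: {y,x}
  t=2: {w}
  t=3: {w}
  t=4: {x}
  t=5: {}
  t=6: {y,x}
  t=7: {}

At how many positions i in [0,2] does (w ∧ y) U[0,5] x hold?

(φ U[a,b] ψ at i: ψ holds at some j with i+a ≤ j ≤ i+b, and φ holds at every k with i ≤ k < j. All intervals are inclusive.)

Evaluate at each i in [0,2]:
  i=0: ✓ (rhs at j=0)
  i=1: ✓ (rhs at j=1)
  i=2: ✗ (lhs fails at k=2 before rhs at j=4)
Positions where it holds: {0, 1} → 2.

2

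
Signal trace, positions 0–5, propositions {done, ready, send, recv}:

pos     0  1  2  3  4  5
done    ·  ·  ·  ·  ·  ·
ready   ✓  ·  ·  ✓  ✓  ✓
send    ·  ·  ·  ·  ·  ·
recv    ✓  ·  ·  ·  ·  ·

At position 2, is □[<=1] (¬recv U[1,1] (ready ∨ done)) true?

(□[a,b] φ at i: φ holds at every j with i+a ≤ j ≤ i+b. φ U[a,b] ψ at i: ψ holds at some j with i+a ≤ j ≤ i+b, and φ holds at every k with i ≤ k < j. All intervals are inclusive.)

Holds

Check (¬recv U[1,1] (ready ∨ done)) at every j in [2,3]:
  j=2: holds
  j=3: holds
All positions satisfy it → formula holds.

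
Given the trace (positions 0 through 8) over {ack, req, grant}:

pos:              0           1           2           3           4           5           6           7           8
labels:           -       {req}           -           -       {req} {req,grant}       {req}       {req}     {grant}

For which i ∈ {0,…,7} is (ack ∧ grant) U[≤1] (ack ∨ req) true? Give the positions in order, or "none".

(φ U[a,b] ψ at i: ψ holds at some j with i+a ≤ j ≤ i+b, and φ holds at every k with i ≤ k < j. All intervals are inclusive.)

1, 4, 5, 6, 7

Evaluate at each i in [0,7]:
  i=0: ✗ (lhs fails at k=0 before rhs at j=1)
  i=1: ✓ (rhs at j=1)
  i=2: ✗ (no rhs in [2,3])
  i=3: ✗ (lhs fails at k=3 before rhs at j=4)
  i=4: ✓ (rhs at j=4)
  i=5: ✓ (rhs at j=5)
  i=6: ✓ (rhs at j=6)
  i=7: ✓ (rhs at j=7)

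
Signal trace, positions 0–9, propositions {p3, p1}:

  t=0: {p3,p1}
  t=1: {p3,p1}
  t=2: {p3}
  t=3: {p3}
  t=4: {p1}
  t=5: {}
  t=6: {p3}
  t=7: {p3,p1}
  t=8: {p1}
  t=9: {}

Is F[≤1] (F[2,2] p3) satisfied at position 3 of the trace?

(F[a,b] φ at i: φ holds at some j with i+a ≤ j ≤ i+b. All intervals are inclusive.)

Check F[2,2] p3 at each j in [3,4]:
  j=3: fails (none in [5,5])
  j=4: holds (witness at 6)
Found at j=4 → formula holds.

Holds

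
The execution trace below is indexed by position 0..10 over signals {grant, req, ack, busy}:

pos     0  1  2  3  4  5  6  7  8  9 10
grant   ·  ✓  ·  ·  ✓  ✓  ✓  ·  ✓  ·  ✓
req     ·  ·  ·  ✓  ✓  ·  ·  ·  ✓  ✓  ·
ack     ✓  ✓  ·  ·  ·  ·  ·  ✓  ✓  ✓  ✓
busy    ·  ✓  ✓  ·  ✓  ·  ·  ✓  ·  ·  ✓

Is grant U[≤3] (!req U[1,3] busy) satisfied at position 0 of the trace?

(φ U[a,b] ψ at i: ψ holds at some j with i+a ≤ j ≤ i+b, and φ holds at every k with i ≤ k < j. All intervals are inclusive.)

Yes

Need some j in [0,3] with (!req U[1,3] busy), and grant at every k in [0,j-1].
  j=0: (!req U[1,3] busy) holds; no prefix to check → satisfied.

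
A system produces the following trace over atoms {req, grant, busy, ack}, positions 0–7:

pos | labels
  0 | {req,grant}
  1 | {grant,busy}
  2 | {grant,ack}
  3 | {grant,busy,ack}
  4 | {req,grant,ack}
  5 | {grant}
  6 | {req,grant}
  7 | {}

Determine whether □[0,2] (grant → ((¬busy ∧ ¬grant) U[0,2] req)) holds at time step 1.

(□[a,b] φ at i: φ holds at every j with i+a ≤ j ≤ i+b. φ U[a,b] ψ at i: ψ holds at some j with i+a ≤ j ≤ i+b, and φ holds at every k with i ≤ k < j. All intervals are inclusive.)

False

Check (grant → ((¬busy ∧ ¬grant) U[0,2] req)) at every j in [1,3]:
  j=1: antecedent true; consequent fails → ✗
  j=2: antecedent true; consequent fails → ✗
  j=3: antecedent true; consequent fails → ✗
Fails at j=1 → formula fails.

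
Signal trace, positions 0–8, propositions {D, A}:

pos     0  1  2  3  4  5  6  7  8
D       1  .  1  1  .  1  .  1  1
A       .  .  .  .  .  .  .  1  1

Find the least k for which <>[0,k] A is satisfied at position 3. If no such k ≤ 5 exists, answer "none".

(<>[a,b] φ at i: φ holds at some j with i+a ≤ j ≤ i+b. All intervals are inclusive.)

Scan j = 3,4,… for A:
  j=3: fails
  j=4: fails
  j=5: fails
  j=6: fails
  j=7: holds
First hit at j=7, so smallest k = 7-3 = 4.

4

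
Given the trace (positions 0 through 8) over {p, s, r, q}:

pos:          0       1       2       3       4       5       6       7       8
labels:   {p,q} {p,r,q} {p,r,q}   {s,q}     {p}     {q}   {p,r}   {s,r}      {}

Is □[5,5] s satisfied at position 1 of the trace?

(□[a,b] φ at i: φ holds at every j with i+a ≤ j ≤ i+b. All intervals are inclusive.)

Check s at every j in [6,6]:
  j=6: false
Fails at j=6 → formula fails.

False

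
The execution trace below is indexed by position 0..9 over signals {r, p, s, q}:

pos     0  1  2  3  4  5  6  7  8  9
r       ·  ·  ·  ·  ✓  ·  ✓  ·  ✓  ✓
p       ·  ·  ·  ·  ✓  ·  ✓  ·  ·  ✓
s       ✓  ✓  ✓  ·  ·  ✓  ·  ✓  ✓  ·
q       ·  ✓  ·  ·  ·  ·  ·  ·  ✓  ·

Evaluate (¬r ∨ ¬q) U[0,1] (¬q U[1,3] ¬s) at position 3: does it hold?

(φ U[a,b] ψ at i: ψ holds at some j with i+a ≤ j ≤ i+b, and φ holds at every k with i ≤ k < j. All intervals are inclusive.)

True

Need some j in [3,4] with (¬q U[1,3] ¬s), and (¬r ∨ ¬q) at every k in [3,j-1].
  j=3: (¬q U[1,3] ¬s) holds; no prefix to check → satisfied.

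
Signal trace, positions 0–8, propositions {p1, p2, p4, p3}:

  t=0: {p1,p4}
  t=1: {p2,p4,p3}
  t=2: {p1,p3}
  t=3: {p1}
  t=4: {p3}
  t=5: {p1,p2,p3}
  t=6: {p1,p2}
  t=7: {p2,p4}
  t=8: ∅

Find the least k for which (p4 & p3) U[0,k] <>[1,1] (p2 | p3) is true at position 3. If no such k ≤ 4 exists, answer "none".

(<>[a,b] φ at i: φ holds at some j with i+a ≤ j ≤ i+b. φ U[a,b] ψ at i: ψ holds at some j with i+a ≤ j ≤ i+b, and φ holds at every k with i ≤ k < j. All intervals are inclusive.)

Need earliest j ≥ 3 with <>[1,1] (p2 | p3), and (p4 & p3) at every k in [3,j-1].
  j=3: rhs holds (empty prefix). k = 0.

0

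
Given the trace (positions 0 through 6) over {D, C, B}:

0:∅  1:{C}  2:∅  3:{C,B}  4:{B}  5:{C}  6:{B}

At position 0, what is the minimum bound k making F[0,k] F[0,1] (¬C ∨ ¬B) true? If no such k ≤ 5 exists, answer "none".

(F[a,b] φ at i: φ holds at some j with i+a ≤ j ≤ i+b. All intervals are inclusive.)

0

Scan j = 0,1,… for F[0,1] (¬C ∨ ¬B):
  j=0: holds
First hit at j=0, so smallest k = 0-0 = 0.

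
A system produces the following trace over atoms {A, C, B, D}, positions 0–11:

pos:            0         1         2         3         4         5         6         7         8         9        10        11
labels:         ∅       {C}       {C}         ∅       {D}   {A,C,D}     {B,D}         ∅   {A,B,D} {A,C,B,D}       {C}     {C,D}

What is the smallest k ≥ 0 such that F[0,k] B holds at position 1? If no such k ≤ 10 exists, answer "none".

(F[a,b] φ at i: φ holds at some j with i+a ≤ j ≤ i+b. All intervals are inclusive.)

5

Scan j = 1,2,… for B:
  j=1: fails
  j=2: fails
  j=3: fails
  j=4: fails
  j=5: fails
  j=6: holds
First hit at j=6, so smallest k = 6-1 = 5.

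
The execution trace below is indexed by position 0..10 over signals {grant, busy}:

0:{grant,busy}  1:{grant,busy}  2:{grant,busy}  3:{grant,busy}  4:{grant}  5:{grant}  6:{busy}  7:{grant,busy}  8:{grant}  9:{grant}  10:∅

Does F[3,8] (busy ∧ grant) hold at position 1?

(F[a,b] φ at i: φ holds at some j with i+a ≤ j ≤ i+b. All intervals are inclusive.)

Check (busy ∧ grant) at each j in [4,9]:
  j=4: false
  j=5: false
  j=6: false
  j=7: true
  j=8: false
  j=9: false
Found at j=7 → formula holds.

Holds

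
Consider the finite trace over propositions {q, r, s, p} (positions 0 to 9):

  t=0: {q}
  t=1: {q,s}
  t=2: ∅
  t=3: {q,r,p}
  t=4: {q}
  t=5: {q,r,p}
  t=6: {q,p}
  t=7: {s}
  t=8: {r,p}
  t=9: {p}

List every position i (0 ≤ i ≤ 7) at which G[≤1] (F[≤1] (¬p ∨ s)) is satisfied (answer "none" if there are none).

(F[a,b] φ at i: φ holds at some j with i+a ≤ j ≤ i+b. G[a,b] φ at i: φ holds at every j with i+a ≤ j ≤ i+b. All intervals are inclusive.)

0, 1, 2, 3, 6

Evaluate at each i in [0,7]:
  i=0: ✓ (all of [0,1])
  i=1: ✓ (all of [1,2])
  i=2: ✓ (all of [2,3])
  i=3: ✓ (all of [3,4])
  i=4: ✗ (fails at j=5)
  i=5: ✗ (fails at j=5)
  i=6: ✓ (all of [6,7])
  i=7: ✗ (fails at j=8)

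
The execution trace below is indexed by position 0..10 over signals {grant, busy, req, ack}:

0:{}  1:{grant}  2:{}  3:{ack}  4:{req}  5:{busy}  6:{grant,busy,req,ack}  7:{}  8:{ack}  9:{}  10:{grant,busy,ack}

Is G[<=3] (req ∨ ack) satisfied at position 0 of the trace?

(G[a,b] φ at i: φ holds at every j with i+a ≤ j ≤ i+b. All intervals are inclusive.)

Check (req ∨ ack) at every j in [0,3]:
  j=0: false
  j=1: false
  j=2: false
  j=3: true
Fails at j=0 → formula fails.

No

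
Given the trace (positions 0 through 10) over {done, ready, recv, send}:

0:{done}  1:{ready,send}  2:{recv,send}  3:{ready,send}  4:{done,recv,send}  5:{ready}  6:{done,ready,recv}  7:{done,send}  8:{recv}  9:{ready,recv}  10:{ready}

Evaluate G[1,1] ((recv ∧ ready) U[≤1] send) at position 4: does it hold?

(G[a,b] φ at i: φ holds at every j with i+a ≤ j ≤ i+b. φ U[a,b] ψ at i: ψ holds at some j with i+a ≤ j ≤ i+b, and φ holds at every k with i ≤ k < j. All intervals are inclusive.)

False

Check ((recv ∧ ready) U[≤1] send) at every j in [5,5]:
  j=5: fails
Fails at j=5 → formula fails.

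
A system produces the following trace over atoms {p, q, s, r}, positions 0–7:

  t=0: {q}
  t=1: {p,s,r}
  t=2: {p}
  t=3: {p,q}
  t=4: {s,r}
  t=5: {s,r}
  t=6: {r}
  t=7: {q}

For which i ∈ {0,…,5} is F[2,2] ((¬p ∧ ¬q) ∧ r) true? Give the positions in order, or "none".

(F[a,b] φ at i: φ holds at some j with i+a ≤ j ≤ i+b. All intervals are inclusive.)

2, 3, 4

Evaluate at each i in [0,5]:
  i=0: ✗ (none in [2,2])
  i=1: ✗ (none in [3,3])
  i=2: ✓ (witness j=4)
  i=3: ✓ (witness j=5)
  i=4: ✓ (witness j=6)
  i=5: ✗ (none in [7,7])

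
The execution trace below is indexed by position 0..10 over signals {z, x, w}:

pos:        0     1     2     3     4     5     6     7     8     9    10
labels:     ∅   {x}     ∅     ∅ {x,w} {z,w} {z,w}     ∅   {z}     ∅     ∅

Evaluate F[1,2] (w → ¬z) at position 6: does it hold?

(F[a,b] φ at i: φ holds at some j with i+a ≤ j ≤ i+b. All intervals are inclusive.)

Check (w → ¬z) at each j in [7,8]:
  j=7: true
  j=8: true
Found at j=7 → formula holds.

Yes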